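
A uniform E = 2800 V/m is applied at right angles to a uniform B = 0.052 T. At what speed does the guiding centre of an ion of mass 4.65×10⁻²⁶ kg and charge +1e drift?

The steady drift has the magnetic force balancing the electric force, so v_d = E/B.
v_d = 2800/0.052 = 5.4×10⁴ m/s.

v_d ≈ 5.4×10⁴ m/s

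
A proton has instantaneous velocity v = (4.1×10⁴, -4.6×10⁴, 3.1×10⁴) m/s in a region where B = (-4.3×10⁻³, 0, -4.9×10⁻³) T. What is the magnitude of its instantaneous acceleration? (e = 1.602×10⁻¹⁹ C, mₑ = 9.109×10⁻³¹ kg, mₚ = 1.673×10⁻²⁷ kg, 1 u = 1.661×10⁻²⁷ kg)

v×B = (225, 67.6, -198) N/C.
F = q v×B = (1.602×10⁻¹⁹ C)·(225, 67.6, -198) = (3.61×10⁻¹⁷, 1.08×10⁻¹⁷, -3.17×10⁻¹⁷) N.
|a| = |F|/m = 4.925×10⁻¹⁷/1.673×10⁻²⁷ ≈ 2.94×10¹⁰ m/s².

|a| ≈ 2.94×10¹⁰ m/s²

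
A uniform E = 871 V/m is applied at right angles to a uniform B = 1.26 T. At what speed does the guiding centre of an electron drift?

The steady drift has the magnetic force balancing the electric force, so v_d = E/B.
v_d = 871/1.26 = 691 m/s.

v_d ≈ 691 m/s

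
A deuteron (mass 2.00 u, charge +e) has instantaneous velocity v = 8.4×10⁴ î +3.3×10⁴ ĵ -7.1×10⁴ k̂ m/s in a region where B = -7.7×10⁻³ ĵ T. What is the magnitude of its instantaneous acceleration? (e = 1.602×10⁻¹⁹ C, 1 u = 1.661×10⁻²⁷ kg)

v×B = (-547, 0, -647) N/C.
F = q v×B = (1.602×10⁻¹⁹ C)·(-547, 0, -647) = (-8.76×10⁻¹⁷, 0, -1.04×10⁻¹⁶) N.
|a| = |F|/m = 1.357×10⁻¹⁶/3.322×10⁻²⁷ ≈ 4.08×10¹⁰ m/s².

|a| ≈ 4.08×10¹⁰ m/s²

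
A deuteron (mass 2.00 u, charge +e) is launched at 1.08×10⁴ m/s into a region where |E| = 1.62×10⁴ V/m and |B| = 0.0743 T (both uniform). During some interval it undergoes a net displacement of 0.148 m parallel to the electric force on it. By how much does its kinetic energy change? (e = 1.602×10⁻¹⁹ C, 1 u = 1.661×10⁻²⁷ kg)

ΔKE ≈ 3.84×10⁻¹⁶ J

The magnetic force is always ⟂ v and does no work; only the electric force changes KE.
ΔKE = F_E · d = |q|E d = (1.602×10⁻¹⁹)(1.62×10⁴)(0.148) ≈ 3.84×10⁻¹⁶ J.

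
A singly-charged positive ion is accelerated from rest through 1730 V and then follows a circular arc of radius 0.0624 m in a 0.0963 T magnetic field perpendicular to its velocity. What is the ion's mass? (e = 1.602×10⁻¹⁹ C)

Combine |q|V = ½mv² and r = mv/(|q|B): eliminate v to get m = qB²r²/(2V).
m = (1.602×10⁻¹⁹)(0.0963)²(0.0624)²/(2·1730) ≈ 1.67×10⁻²⁷ kg.

m ≈ 1.67×10⁻²⁷ kg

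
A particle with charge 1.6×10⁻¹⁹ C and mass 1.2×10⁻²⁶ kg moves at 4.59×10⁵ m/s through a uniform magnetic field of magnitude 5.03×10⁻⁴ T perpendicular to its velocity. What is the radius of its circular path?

The magnetic force provides the centripetal force: |q|vB = mv²/r.
r = mv/(|q|B) = (1.2×10⁻²⁶)(4.59×10⁵)/((1.6×10⁻¹⁹)(5.03×10⁻⁴)) ≈ 68.4 m.

r ≈ 68.4 m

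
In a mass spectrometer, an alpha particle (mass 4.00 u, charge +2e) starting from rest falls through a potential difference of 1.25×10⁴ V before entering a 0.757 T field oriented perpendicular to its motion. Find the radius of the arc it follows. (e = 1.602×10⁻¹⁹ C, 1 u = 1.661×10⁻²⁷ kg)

Acceleration: |q|V = ½mv² ⇒ v = √(2|q|V/m) = √(2·3.204×10⁻¹⁹·1.25×10⁴/6.644×10⁻²⁷) ≈ 1.098×10⁶ m/s.
In the field: r = mv/(|q|B) = (6.644×10⁻²⁷)(1.098×10⁶)/((3.204×10⁻¹⁹)(0.757)) ≈ 0.0301 m.

r ≈ 0.0301 m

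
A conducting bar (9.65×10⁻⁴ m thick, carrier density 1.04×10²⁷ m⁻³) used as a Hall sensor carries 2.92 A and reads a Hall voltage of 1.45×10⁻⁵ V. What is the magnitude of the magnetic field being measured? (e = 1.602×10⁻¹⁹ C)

B ≈ 0.798 T

From V_H = IB/(n e t), B = V_H n e t / I.
B = (1.45×10⁻⁵)(1.04×10²⁷)(1.602×10⁻¹⁹)(9.65×10⁻⁴)/2.92 ≈ 0.798 T.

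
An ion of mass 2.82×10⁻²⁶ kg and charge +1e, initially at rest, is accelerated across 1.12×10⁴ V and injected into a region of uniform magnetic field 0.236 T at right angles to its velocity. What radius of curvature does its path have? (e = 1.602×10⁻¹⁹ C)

r ≈ 0.266 m

Acceleration: |q|V = ½mv² ⇒ v = √(2|q|V/m) = √(2·1.602×10⁻¹⁹·1.12×10⁴/2.82×10⁻²⁶) ≈ 3.567×10⁵ m/s.
In the field: r = mv/(|q|B) = (2.82×10⁻²⁶)(3.567×10⁵)/((1.602×10⁻¹⁹)(0.236)) ≈ 0.266 m.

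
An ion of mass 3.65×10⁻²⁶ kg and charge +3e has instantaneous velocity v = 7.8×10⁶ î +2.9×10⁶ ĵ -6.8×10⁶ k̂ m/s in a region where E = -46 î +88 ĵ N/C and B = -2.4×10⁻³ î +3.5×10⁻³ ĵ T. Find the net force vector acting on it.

v×B = (2.38×10⁴, 1.63×10⁴, 3.43×10⁴) N/C.
E + v×B = (2.38×10⁴, 1.64×10⁴, 3.43×10⁴) N/C.
F = q(E + v×B) = (4.806×10⁻¹⁹ C)·(2.38×10⁴, 1.64×10⁴, 3.43×10⁴) = (1.14×10⁻¹⁴, 7.89×10⁻¹⁵, 1.65×10⁻¹⁴) N.

F ≈ (1.14×10⁻¹⁴, 7.89×10⁻¹⁵, 1.65×10⁻¹⁴) N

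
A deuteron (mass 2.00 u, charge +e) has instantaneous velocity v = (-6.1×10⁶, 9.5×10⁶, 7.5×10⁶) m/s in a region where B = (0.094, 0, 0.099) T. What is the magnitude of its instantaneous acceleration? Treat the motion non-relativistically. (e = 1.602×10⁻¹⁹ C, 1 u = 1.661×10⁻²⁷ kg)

v×B = (9.40×10⁵, 1.31×10⁶, -8.93×10⁵) N/C.
F = q v×B = (1.602×10⁻¹⁹ C)·(9.40×10⁵, 1.31×10⁶, -8.93×10⁵) = (1.51×10⁻¹³, 2.10×10⁻¹³, -1.43×10⁻¹³) N.
|a| = |F|/m = 2.952×10⁻¹³/3.322×10⁻²⁷ ≈ 8.89×10¹³ m/s².

|a| ≈ 8.89×10¹³ m/s²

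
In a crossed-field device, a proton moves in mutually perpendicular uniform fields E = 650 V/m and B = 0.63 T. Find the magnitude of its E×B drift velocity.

v_d ≈ 1000 m/s

In crossed fields the guiding centre drifts at v_d = |E×B|/B² = E/B, independent of charge and mass.
v_d = 650/0.63 = 1000 m/s.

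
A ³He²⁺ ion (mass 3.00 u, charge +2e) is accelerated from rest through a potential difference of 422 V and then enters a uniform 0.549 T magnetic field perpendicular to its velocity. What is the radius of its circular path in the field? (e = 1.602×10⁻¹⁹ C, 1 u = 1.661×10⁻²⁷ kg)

Acceleration: |q|V = ½mv² ⇒ v = √(2|q|V/m) = √(2·3.204×10⁻¹⁹·422/4.983×10⁻²⁷) ≈ 2.330×10⁵ m/s.
In the field: r = mv/(|q|B) = (4.983×10⁻²⁷)(2.330×10⁵)/((3.204×10⁻¹⁹)(0.549)) ≈ 6.60×10⁻³ m.

r ≈ 6.60×10⁻³ m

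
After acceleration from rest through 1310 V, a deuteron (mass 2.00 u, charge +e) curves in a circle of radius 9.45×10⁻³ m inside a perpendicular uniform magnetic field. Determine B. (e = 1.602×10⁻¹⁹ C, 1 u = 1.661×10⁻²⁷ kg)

B ≈ 0.780 T

v = √(2|q|V/m) = √(2·1.602×10⁻¹⁹·1310/3.322×10⁻²⁷) ≈ 3.555×10⁵ m/s.
B = mv/(|q|r) = (3.322×10⁻²⁷)(3.555×10⁵)/((1.602×10⁻¹⁹)(9.45×10⁻³)) ≈ 0.780 T.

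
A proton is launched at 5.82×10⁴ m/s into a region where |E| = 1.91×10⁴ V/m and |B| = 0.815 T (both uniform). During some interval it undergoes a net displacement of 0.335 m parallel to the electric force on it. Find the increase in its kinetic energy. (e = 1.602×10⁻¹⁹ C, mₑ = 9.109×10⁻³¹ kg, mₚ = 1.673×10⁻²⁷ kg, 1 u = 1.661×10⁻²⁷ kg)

The magnetic force is always ⟂ v and does no work; only the electric force changes KE.
ΔKE = F_E · d = |q|E d = (1.602×10⁻¹⁹)(1.91×10⁴)(0.335) ≈ 1.03×10⁻¹⁵ J.

ΔKE ≈ 1.03×10⁻¹⁵ J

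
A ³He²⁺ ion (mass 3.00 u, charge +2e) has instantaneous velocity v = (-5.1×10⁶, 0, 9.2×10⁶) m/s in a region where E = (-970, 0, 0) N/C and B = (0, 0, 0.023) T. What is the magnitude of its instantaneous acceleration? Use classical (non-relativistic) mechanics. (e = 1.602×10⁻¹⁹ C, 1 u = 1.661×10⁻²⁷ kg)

|a| ≈ 7.54×10¹² m/s²

v×B = (0, 1.17×10⁵, 0) N/C.
E + v×B = (-970, 1.17×10⁵, 0) N/C.
F = q(E + v×B) = (3.204×10⁻¹⁹ C)·(-970, 1.17×10⁵, 0) = (-3.11×10⁻¹⁶, 3.76×10⁻¹⁴, 0) N.
|a| = |F|/m = 3.758×10⁻¹⁴/4.983×10⁻²⁷ ≈ 7.54×10¹² m/s².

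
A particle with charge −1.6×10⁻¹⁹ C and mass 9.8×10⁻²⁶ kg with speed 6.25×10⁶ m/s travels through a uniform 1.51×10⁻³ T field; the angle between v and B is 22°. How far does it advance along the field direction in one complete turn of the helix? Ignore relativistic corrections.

p ≈ 1.48×10⁴ m

v∥ = v cosθ = 6.25×10⁶·cos22° ≈ 5.795×10⁶ m/s.
T = 2πm/(|q|B) = 2π(9.8×10⁻²⁶)/((1.6×10⁻¹⁹)(1.51×10⁻³)) ≈ 2.549×10⁻³ s.
pitch = v∥ T = (5.795×10⁶)(2.549×10⁻³) ≈ 1.48×10⁴ m.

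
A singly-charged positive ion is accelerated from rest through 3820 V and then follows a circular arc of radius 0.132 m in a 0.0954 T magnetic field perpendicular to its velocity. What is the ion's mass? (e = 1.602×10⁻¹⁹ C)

m ≈ 3.33×10⁻²⁷ kg

Combine |q|V = ½mv² and r = mv/(|q|B): eliminate v to get m = qB²r²/(2V).
m = (1.602×10⁻¹⁹)(0.0954)²(0.132)²/(2·3820) ≈ 3.33×10⁻²⁷ kg.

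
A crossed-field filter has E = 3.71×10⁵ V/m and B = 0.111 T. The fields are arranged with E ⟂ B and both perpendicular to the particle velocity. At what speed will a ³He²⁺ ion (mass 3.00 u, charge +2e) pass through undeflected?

v = 3.34×10⁶ m/s

For undeflected motion the electric and magnetic forces balance: qE = qvB.
v = E/B = 3.71×10⁵/0.111 = 3.34×10⁶ m/s.
The result is independent of the particle's charge and mass.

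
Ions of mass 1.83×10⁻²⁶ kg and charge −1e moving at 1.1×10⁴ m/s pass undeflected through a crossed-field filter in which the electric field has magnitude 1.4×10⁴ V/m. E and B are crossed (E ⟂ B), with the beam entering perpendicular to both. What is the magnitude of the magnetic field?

Balance of forces in the selector: qE = qvB ⇒ B = E/v.
B = 1.4×10⁴/1.1×10⁴ = 1.3 T.

B = 1.3 T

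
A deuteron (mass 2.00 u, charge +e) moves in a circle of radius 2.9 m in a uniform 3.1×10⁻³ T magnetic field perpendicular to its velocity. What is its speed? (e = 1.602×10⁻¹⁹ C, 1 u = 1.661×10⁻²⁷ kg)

From |q|vB = mv²/r, v = |q|Br/m.
v = (1.602×10⁻¹⁹)(3.1×10⁻³)(2.9)/3.322×10⁻²⁷ ≈ 4.3×10⁵ m/s.

v ≈ 4.3×10⁵ m/s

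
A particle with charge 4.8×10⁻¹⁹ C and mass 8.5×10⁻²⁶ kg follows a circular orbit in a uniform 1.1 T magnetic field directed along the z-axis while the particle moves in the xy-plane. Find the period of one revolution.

T ≈ 1.0×10⁻⁶ s

The cyclotron period depends only on m, q, B: T = 2πm/(|q|B).
T = 2π(8.5×10⁻²⁶)/((4.8×10⁻¹⁹)(1.1)) ≈ 1.0×10⁻⁶ s.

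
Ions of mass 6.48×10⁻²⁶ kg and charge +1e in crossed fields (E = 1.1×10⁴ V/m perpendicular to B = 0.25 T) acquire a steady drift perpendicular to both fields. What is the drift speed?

In crossed fields the guiding centre drifts at v_d = |E×B|/B² = E/B, independent of charge and mass.
v_d = 1.1×10⁴/0.25 = 4.4×10⁴ m/s.

v_d ≈ 4.4×10⁴ m/s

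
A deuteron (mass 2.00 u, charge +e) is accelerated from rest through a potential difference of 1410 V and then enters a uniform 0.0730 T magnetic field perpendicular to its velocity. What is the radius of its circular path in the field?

r ≈ 0.105 m

Acceleration: |q|V = ½mv² ⇒ v = √(2|q|V/m) = √(2·1.602×10⁻¹⁹·1410/3.322×10⁻²⁷) ≈ 3.688×10⁵ m/s.
In the field: r = mv/(|q|B) = (3.322×10⁻²⁷)(3.688×10⁵)/((1.602×10⁻¹⁹)(0.0730)) ≈ 0.105 m.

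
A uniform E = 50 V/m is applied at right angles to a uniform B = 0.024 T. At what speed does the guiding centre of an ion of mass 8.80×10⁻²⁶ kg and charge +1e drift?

v_d ≈ 2100 m/s

The steady drift has the magnetic force balancing the electric force, so v_d = E/B.
v_d = 50/0.024 = 2100 m/s.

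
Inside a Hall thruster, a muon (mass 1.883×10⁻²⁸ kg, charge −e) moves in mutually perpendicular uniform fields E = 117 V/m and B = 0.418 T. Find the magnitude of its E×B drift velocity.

The steady drift has the magnetic force balancing the electric force, so v_d = E/B.
v_d = 117/0.418 = 280 m/s.

v_d ≈ 280 m/s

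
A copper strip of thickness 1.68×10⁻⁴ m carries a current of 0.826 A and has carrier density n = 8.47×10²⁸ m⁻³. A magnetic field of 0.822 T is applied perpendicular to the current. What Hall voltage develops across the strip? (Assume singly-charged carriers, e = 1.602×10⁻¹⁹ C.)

V_H = IB/(n e t).
V_H = (0.826)(0.822)/((8.47×10²⁸)(1.602×10⁻¹⁹)(1.68×10⁻⁴)) ≈ 2.98×10⁻⁷ V.

V_H ≈ 2.98×10⁻⁷ V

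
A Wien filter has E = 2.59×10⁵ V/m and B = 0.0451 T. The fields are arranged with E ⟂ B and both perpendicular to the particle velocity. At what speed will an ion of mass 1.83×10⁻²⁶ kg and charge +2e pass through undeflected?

v = 5.74×10⁶ m/s

Straight-line motion ⇒ electric and magnetic forces cancel, so E = vB.
v = E/B = 2.59×10⁵/0.0451 = 5.74×10⁶ m/s.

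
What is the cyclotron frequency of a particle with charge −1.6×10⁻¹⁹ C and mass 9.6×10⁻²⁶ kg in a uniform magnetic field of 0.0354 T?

f ≈ 9390 Hz

f = |q|B/(2πm).
f = (1.6×10⁻¹⁹)(0.0354)/(2π·9.6×10⁻²⁶) ≈ 9390 Hz.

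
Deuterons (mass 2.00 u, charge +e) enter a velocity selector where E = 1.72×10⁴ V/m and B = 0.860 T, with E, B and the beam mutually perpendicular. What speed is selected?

Zero net Lorentz force requires |qE| = |q v×B|, i.e. E = vB.
v = E/B = 1.72×10⁴/0.860 = 2.00×10⁴ m/s.
The result is independent of the particle's charge and mass.

v = 2.00×10⁴ m/s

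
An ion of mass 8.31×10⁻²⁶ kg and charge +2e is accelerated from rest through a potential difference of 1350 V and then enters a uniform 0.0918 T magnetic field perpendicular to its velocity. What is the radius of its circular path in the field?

Acceleration: |q|V = ½mv² ⇒ v = √(2|q|V/m) = √(2·3.204×10⁻¹⁹·1350/8.31×10⁻²⁶) ≈ 1.020×10⁵ m/s.
In the field: r = mv/(|q|B) = (8.31×10⁻²⁶)(1.020×10⁵)/((3.204×10⁻¹⁹)(0.0918)) ≈ 0.288 m.

r ≈ 0.288 m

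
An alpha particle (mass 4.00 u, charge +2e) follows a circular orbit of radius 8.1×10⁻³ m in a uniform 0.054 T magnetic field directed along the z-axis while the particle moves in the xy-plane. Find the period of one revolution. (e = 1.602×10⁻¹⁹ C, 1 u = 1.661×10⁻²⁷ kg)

The cyclotron period depends only on m, q, B: T = 2πm/(|q|B).
T = 2π(6.644×10⁻²⁷)/((3.204×10⁻¹⁹)(0.054)) ≈ 2.4×10⁻⁶ s.

T ≈ 2.4×10⁻⁶ s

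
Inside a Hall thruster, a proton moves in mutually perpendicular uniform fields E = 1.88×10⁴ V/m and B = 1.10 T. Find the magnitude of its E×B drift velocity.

The E×B drift speed is v_d = E/B.
v_d = 1.88×10⁴/1.10 = 1.71×10⁴ m/s.

v_d ≈ 1.71×10⁴ m/s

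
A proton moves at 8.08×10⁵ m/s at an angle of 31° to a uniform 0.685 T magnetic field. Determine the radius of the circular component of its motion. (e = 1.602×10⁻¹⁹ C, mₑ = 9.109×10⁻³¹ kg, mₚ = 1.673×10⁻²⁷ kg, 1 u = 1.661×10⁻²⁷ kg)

r ≈ 6.34×10⁻³ m

v⊥ = v sinθ = 8.08×10⁵·sin31° ≈ 4.162×10⁵ m/s.
r = m v⊥/(|q|B) = (1.673×10⁻²⁷)(4.162×10⁵)/((1.602×10⁻¹⁹)(0.685)) ≈ 6.34×10⁻³ m.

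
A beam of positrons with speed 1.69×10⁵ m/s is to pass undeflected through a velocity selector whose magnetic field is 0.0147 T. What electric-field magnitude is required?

For straight-line motion qE = qvB, so E = vB.
E = 1.69×10⁵ × 0.0147 = 2480 V/m.

E = 2480 V/m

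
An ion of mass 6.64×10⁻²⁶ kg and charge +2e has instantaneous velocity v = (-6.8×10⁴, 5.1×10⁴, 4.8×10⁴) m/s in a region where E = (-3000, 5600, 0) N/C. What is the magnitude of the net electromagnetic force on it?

Only an electric field acts, so F = qE = (3.204×10⁻¹⁹ C)·(-3000, 5600, 0) = (-9.61×10⁻¹⁶, 1.79×10⁻¹⁵, 0) N.
|F| = 2.04×10⁻¹⁵ N.

|F| ≈ 2.04×10⁻¹⁵ N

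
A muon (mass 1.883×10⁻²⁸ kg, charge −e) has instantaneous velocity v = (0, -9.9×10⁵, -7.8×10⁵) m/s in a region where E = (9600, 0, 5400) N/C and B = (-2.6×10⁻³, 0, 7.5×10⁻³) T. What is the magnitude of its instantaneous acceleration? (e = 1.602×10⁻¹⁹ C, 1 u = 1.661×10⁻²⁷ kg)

|a| ≈ 3.49×10¹² m/s²

v×B = (-7420, 2030, -2570) N/C.
E + v×B = (2180, 2030, 2830) N/C.
F = q(E + v×B) = (−1.602×10⁻¹⁹ C)·(2180, 2030, 2830) = (-3.48×10⁻¹⁶, -3.25×10⁻¹⁶, -4.53×10⁻¹⁶) N.
|a| = |F|/m = 6.572×10⁻¹⁶/1.883×10⁻²⁸ ≈ 3.49×10¹² m/s².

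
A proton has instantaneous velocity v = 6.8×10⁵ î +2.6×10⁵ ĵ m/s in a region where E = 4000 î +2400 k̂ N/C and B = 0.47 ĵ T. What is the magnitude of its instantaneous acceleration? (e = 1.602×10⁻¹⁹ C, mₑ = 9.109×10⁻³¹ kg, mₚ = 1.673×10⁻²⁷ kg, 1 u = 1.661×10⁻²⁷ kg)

v×B = (0, 0, 3.20×10⁵) N/C.
E + v×B = (4000, 0, 3.22×10⁵) N/C.
F = q(E + v×B) = (1.602×10⁻¹⁹ C)·(4000, 0, 3.22×10⁵) = (6.41×10⁻¹⁶, 0, 5.16×10⁻¹⁴) N.
|a| = |F|/m = 5.159×10⁻¹⁴/1.673×10⁻²⁷ ≈ 3.08×10¹³ m/s².

|a| ≈ 3.08×10¹³ m/s²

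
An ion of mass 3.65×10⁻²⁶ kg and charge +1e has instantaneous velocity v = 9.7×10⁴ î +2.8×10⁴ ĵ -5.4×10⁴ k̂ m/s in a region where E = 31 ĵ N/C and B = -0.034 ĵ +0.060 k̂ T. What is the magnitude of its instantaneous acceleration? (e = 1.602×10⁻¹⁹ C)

v×B = (-156, -5820, -3300) N/C.
E + v×B = (-156, -5790, -3300) N/C.
F = q(E + v×B) = (1.602×10⁻¹⁹ C)·(-156, -5790, -3300) = (-2.50×10⁻¹⁷, -9.27×10⁻¹⁶, -5.28×10⁻¹⁶) N.
|a| = |F|/m = 1.068×10⁻¹⁵/3.65×10⁻²⁶ ≈ 2.93×10¹⁰ m/s².

|a| ≈ 2.93×10¹⁰ m/s²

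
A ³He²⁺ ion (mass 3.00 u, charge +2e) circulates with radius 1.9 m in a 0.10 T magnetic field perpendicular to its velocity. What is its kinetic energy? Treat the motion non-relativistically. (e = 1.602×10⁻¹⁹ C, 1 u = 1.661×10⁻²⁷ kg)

KE ≈ 2.3×10⁶ eV

v = |q|Br/m, then KE = ½mv² = (qBr)²/(2m).
v = (3.204×10⁻¹⁹)(0.10)(1.9)/4.983×10⁻²⁷ ≈ 1.222×10⁷ m/s.
KE = ½(4.983×10⁻²⁷)(1.222×10⁷)² ≈ 3.7×10⁻¹³ J = 2.3×10⁶ eV.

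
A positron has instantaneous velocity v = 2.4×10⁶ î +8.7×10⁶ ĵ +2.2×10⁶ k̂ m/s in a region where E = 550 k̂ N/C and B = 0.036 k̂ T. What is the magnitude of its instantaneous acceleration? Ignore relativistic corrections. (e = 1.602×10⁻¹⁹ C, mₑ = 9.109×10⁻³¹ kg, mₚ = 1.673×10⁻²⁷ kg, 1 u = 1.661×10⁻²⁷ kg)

|a| ≈ 5.71×10¹⁶ m/s²

v×B = (3.13×10⁵, -8.64×10⁴, 0) N/C.
E + v×B = (3.13×10⁵, -8.64×10⁴, 550) N/C.
F = q(E + v×B) = (1.602×10⁻¹⁹ C)·(3.13×10⁵, -8.64×10⁴, 550) = (5.02×10⁻¹⁴, -1.38×10⁻¹⁴, 8.81×10⁻¹⁷) N.
|a| = |F|/m = 5.205×10⁻¹⁴/9.109×10⁻³¹ ≈ 5.71×10¹⁶ m/s².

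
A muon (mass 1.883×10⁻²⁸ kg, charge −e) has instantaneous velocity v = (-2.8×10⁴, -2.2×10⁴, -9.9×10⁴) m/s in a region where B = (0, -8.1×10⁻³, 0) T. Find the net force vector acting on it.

F ≈ (1.28×10⁻¹⁶, 0, -3.63×10⁻¹⁷) N

v×B = (-802, 0, 227) N/C.
F = q v×B = (−1.602×10⁻¹⁹ C)·(-802, 0, 227) = (1.28×10⁻¹⁶, 0, -3.63×10⁻¹⁷) N.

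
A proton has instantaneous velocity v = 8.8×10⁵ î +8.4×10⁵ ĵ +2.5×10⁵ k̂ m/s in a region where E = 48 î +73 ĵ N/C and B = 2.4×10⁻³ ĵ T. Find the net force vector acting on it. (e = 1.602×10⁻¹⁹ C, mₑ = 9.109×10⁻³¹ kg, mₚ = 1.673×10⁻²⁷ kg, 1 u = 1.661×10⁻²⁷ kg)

F ≈ (-8.84×10⁻¹⁷, 1.17×10⁻¹⁷, 3.38×10⁻¹⁶) N

v×B = (-600, 0, 2110) N/C.
E + v×B = (-552, 73.0, 2110) N/C.
F = q(E + v×B) = (1.602×10⁻¹⁹ C)·(-552, 73.0, 2110) = (-8.84×10⁻¹⁷, 1.17×10⁻¹⁷, 3.38×10⁻¹⁶) N.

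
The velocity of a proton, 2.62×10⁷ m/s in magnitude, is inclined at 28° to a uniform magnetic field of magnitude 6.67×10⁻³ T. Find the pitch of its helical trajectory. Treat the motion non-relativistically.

p ≈ 228 m

v∥ = v cosθ = 2.62×10⁷·cos28° ≈ 2.313×10⁷ m/s.
T = 2πm/(|q|B) = 2π(1.673×10⁻²⁷)/((1.602×10⁻¹⁹)(6.67×10⁻³)) ≈ 9.838×10⁻⁶ s.
pitch = v∥ T = (2.313×10⁷)(9.838×10⁻⁶) ≈ 228 m.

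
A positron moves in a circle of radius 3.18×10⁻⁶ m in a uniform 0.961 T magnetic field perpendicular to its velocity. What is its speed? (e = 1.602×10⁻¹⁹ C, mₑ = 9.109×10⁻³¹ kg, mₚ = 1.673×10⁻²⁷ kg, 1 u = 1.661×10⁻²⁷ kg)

From |q|vB = mv²/r, v = |q|Br/m.
v = (1.602×10⁻¹⁹)(0.961)(3.18×10⁻⁶)/9.109×10⁻³¹ ≈ 5.37×10⁵ m/s.

v ≈ 5.37×10⁵ m/s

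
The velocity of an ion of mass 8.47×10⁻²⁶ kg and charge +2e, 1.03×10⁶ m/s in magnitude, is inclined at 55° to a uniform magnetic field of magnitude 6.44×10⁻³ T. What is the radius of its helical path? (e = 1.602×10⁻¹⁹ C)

r ≈ 34.6 m

v⊥ = v sinθ = 1.03×10⁶·sin55° ≈ 8.437×10⁵ m/s.
r = m v⊥/(|q|B) = (8.47×10⁻²⁶)(8.437×10⁵)/((3.204×10⁻¹⁹)(6.44×10⁻³)) ≈ 34.6 m.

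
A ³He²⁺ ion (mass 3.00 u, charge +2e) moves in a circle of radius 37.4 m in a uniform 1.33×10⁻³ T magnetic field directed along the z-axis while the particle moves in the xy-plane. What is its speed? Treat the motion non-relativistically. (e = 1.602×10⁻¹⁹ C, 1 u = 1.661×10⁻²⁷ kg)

From |q|vB = mv²/r, v = |q|Br/m.
v = (3.204×10⁻¹⁹)(1.33×10⁻³)(37.4)/4.983×10⁻²⁷ ≈ 3.20×10⁶ m/s.

v ≈ 3.20×10⁶ m/s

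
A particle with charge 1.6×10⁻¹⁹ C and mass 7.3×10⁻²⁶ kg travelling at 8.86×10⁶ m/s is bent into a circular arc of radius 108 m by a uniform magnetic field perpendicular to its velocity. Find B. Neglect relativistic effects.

From |q|vB = mv²/r, B = mv/(|q|r).
B = (7.3×10⁻²⁶)(8.86×10⁶)/((1.6×10⁻¹⁹)(108)) ≈ 0.0374 T.

B ≈ 0.0374 T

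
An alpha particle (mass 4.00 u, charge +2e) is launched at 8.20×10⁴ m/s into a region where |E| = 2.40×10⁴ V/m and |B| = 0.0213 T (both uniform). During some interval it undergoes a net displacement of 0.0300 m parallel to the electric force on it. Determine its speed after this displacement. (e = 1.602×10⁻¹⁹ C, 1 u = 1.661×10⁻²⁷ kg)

v_f ≈ 2.76×10⁵ m/s

B does no work; ΔKE = |q|E d.
½mv_f² = ½mv₀² + |q|Ed = ½(6.644×10⁻²⁷)(8.20×10⁴)² + (3.204×10⁻¹⁹)(2.40×10⁴)(0.0300) ≈ 2.234×10⁻¹⁷ J + 2.307×10⁻¹⁶ J ≈ 2.530×10⁻¹⁶ J.
v_f = √(2·2.530×10⁻¹⁶/6.644×10⁻²⁷) ≈ 2.76×10⁵ m/s.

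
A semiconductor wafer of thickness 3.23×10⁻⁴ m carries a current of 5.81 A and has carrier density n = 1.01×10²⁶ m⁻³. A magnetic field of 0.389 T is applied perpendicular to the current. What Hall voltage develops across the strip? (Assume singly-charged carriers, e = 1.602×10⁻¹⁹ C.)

V_H ≈ 4.32×10⁻⁴ V

V_H = IB/(n e t).
V_H = (5.81)(0.389)/((1.01×10²⁶)(1.602×10⁻¹⁹)(3.23×10⁻⁴)) ≈ 4.32×10⁻⁴ V.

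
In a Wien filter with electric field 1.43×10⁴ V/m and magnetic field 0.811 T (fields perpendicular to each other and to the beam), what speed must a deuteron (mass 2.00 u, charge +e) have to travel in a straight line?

v = 1.76×10⁴ m/s

Straight-line motion ⇒ electric and magnetic forces cancel, so E = vB.
v = E/B = 1.43×10⁴/0.811 = 1.76×10⁴ m/s.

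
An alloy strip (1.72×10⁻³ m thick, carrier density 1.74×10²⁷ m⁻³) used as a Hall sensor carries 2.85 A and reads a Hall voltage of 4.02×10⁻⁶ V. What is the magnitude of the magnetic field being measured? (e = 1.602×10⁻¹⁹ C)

From V_H = IB/(n e t), B = V_H n e t / I.
B = (4.02×10⁻⁶)(1.74×10²⁷)(1.602×10⁻¹⁹)(1.72×10⁻³)/2.85 ≈ 0.676 T.

B ≈ 0.676 T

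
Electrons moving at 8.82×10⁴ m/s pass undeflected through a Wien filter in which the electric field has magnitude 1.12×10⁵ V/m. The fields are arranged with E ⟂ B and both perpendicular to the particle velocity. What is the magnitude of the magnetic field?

Balance of forces in the selector: qE = qvB ⇒ B = E/v.
B = 1.12×10⁵/8.82×10⁴ = 1.27 T.

B = 1.27 T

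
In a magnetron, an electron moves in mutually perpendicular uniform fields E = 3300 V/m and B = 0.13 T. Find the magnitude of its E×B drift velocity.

v_d ≈ 2.5×10⁴ m/s

In crossed fields the guiding centre drifts at v_d = |E×B|/B² = E/B, independent of charge and mass.
v_d = 3300/0.13 = 2.5×10⁴ m/s.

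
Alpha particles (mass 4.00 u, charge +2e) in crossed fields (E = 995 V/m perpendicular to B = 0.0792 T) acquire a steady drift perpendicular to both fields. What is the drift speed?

v_d ≈ 1.26×10⁴ m/s

In crossed fields the guiding centre drifts at v_d = |E×B|/B² = E/B, independent of charge and mass.
v_d = 995/0.0792 = 1.26×10⁴ m/s.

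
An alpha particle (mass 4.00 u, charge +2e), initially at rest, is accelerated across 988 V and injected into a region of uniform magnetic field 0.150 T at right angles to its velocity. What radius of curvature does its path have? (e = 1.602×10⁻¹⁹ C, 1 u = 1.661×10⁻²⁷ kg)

Acceleration: |q|V = ½mv² ⇒ v = √(2|q|V/m) = √(2·3.204×10⁻¹⁹·988/6.644×10⁻²⁷) ≈ 3.087×10⁵ m/s.
In the field: r = mv/(|q|B) = (6.644×10⁻²⁷)(3.087×10⁵)/((3.204×10⁻¹⁹)(0.150)) ≈ 0.0427 m.

r ≈ 0.0427 m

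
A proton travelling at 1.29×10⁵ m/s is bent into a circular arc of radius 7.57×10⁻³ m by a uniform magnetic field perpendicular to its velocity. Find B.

From |q|vB = mv²/r, B = mv/(|q|r).
B = (1.673×10⁻²⁷)(1.29×10⁵)/((1.602×10⁻¹⁹)(7.57×10⁻³)) ≈ 0.178 T.

B ≈ 0.178 T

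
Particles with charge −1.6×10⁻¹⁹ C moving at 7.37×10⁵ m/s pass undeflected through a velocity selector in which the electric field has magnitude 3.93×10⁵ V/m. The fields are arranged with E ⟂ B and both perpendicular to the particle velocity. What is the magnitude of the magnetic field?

Balance of forces in the selector: qE = qvB ⇒ B = E/v.
B = 3.93×10⁵/7.37×10⁵ = 0.533 T.

B = 0.533 T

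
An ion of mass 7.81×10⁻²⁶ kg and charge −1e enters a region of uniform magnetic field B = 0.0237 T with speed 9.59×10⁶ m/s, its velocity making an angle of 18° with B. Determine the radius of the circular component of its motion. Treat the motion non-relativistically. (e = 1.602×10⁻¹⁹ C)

v⊥ = v sinθ = 9.59×10⁶·sin18° ≈ 2.963×10⁶ m/s.
r = m v⊥/(|q|B) = (7.81×10⁻²⁶)(2.963×10⁶)/((1.602×10⁻¹⁹)(0.0237)) ≈ 61.0 m.

r ≈ 61.0 m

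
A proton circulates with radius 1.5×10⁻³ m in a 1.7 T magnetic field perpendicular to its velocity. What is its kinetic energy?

v = |q|Br/m, then KE = ½mv² = (qBr)²/(2m).
v = (1.602×10⁻¹⁹)(1.7)(1.5×10⁻³)/1.673×10⁻²⁷ ≈ 2.442×10⁵ m/s.
KE = ½(1.673×10⁻²⁷)(2.442×10⁵)² ≈ 5.0×10⁻¹⁷ J = 310 eV.

KE ≈ 310 eV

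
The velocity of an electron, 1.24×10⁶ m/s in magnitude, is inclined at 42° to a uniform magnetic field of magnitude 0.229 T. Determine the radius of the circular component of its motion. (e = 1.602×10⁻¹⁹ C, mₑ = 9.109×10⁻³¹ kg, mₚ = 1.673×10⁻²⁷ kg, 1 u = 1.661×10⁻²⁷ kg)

v⊥ = v sinθ = 1.24×10⁶·sin42° ≈ 8.297×10⁵ m/s.
r = m v⊥/(|q|B) = (9.109×10⁻³¹)(8.297×10⁵)/((1.602×10⁻¹⁹)(0.229)) ≈ 2.06×10⁻⁵ m.

r ≈ 2.06×10⁻⁵ m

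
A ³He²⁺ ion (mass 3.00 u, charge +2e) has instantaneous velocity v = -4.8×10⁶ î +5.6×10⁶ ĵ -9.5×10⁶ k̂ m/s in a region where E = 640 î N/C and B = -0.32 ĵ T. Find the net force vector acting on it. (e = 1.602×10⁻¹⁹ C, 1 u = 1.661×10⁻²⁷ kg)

v×B = (-3.04×10⁶, 0, 1.54×10⁶) N/C.
E + v×B = (-3.04×10⁶, 0, 1.54×10⁶) N/C.
F = q(E + v×B) = (3.204×10⁻¹⁹ C)·(-3.04×10⁶, 0, 1.54×10⁶) = (-9.74×10⁻¹³, 0, 4.92×10⁻¹³) N.

F ≈ (-9.74×10⁻¹³, 0, 4.92×10⁻¹³) N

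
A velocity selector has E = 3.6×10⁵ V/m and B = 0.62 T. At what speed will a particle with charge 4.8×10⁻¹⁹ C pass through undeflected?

For undeflected motion the electric and magnetic forces balance: qE = qvB.
v = E/B = 3.6×10⁵/0.62 = 5.8×10⁵ m/s.
The result is independent of the particle's charge and mass.

v = 5.8×10⁵ m/s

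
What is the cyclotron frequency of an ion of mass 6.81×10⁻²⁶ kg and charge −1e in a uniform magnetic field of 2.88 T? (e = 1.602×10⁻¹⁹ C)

f = |q|B/(2πm).
f = (1.602×10⁻¹⁹)(2.88)/(2π·6.81×10⁻²⁶) ≈ 1.08×10⁶ Hz.

f ≈ 1.08×10⁶ Hz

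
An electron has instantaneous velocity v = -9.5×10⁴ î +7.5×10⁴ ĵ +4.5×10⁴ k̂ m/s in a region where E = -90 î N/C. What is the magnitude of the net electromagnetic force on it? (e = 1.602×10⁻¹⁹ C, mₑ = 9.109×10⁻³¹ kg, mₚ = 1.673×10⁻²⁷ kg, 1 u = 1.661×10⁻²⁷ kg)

Only an electric field acts, so F = qE = (−1.602×10⁻¹⁹ C)·(-90.0, 0, 0) = (1.44×10⁻¹⁷, 0, 0) N.
|F| = 1.44×10⁻¹⁷ N.

|F| ≈ 1.44×10⁻¹⁷ N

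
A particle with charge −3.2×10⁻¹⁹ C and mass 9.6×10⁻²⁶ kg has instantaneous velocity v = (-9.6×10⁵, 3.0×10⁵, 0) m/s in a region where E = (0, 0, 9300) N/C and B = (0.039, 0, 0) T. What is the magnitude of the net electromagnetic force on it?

v×B = (0, 0, -1.17×10⁴) N/C.
E + v×B = (0, 0, -2400) N/C.
F = q(E + v×B) = (−3.2×10⁻¹⁹ C)·(0, 0, -2400) = (0, 0, 7.68×10⁻¹⁶) N.
|F| = 7.68×10⁻¹⁶ N.

|F| ≈ 7.68×10⁻¹⁶ N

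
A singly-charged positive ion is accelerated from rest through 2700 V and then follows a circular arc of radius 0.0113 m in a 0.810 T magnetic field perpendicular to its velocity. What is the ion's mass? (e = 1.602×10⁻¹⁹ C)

m ≈ 2.49×10⁻²⁷ kg

Combine |q|V = ½mv² and r = mv/(|q|B): eliminate v to get m = qB²r²/(2V).
m = (1.602×10⁻¹⁹)(0.810)²(0.0113)²/(2·2700) ≈ 2.49×10⁻²⁷ kg.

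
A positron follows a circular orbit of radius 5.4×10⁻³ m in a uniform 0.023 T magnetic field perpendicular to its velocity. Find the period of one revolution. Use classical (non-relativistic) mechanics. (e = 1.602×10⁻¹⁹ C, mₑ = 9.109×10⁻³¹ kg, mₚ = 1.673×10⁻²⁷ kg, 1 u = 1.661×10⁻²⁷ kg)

The cyclotron period depends only on m, q, B: T = 2πm/(|q|B).
T = 2π(9.109×10⁻³¹)/((1.602×10⁻¹⁹)(0.023)) ≈ 1.6×10⁻⁹ s.

T ≈ 1.6×10⁻⁹ s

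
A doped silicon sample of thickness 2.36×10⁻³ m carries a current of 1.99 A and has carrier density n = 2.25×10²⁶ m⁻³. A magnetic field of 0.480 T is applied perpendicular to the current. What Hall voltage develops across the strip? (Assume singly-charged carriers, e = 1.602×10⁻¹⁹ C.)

V_H = IB/(n e t).
V_H = (1.99)(0.480)/((2.25×10²⁶)(1.602×10⁻¹⁹)(2.36×10⁻³)) ≈ 1.12×10⁻⁵ V.

V_H ≈ 1.12×10⁻⁵ V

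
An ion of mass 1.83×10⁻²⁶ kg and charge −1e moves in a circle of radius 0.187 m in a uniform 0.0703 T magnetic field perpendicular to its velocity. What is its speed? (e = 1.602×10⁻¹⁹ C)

v ≈ 1.15×10⁵ m/s

From |q|vB = mv²/r, v = |q|Br/m.
v = (1.602×10⁻¹⁹)(0.0703)(0.187)/1.83×10⁻²⁶ ≈ 1.15×10⁵ m/s.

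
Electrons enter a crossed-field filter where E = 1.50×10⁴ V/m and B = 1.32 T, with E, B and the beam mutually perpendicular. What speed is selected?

v = 1.14×10⁴ m/s

Zero net Lorentz force requires |qE| = |q v×B|, i.e. E = vB.
v = E/B = 1.50×10⁴/1.32 = 1.14×10⁴ m/s.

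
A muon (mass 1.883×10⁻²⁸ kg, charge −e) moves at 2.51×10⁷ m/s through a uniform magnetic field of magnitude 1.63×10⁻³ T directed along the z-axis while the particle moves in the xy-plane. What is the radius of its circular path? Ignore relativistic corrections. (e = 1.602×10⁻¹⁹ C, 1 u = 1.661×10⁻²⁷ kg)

The magnetic force provides the centripetal force: |q|vB = mv²/r.
r = mv/(|q|B) = (1.883×10⁻²⁸)(2.51×10⁷)/((1.602×10⁻¹⁹)(1.63×10⁻³)) ≈ 18.1 m.

r ≈ 18.1 m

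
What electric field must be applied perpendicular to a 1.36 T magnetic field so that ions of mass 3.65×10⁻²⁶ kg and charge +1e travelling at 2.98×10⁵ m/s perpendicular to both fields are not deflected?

For straight-line motion qE = qvB, so E = vB.
E = 2.98×10⁵ × 1.36 = 4.05×10⁵ V/m.

E = 4.05×10⁵ V/m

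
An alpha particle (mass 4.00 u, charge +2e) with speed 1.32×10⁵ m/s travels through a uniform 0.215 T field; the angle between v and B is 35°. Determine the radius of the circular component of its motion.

r ≈ 7.30×10⁻³ m

v⊥ = v sinθ = 1.32×10⁵·sin35° ≈ 7.571×10⁴ m/s.
r = m v⊥/(|q|B) = (6.644×10⁻²⁷)(7.571×10⁴)/((3.204×10⁻¹⁹)(0.215)) ≈ 7.30×10⁻³ m.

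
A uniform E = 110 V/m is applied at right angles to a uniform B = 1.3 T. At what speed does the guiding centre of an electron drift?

v_d ≈ 85 m/s

In crossed fields the guiding centre drifts at v_d = |E×B|/B² = E/B, independent of charge and mass.
v_d = 110/1.3 = 85 m/s.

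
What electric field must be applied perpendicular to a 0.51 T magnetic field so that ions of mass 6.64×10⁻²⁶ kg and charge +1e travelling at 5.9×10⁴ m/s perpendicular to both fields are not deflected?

E = 3.0×10⁴ V/m

For straight-line motion qE = qvB, so E = vB.
E = 5.9×10⁴ × 0.51 = 3.0×10⁴ V/m.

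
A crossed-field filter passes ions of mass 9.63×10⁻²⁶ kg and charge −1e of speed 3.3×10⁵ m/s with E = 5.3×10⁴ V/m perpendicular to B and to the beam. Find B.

Balance of forces in the selector: qE = qvB ⇒ B = E/v.
B = 5.3×10⁴/3.3×10⁵ = 0.16 T.

B = 0.16 T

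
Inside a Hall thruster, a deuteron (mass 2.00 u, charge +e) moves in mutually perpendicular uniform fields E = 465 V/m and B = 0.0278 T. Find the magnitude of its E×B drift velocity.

The E×B drift speed is v_d = E/B.
v_d = 465/0.0278 = 1.67×10⁴ m/s.

v_d ≈ 1.67×10⁴ m/s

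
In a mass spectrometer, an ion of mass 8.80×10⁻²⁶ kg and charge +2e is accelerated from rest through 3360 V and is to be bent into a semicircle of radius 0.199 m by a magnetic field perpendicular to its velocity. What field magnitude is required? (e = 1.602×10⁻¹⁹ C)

B ≈ 0.216 T

v = √(2|q|V/m) = √(2·3.204×10⁻¹⁹·3360/8.80×10⁻²⁶) ≈ 1.564×10⁵ m/s.
B = mv/(|q|r) = (8.80×10⁻²⁶)(1.564×10⁵)/((3.204×10⁻¹⁹)(0.199)) ≈ 0.216 T.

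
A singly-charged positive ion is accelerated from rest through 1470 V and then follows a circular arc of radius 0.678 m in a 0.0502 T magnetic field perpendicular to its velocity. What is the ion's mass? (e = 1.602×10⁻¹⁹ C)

m ≈ 6.31×10⁻²⁶ kg

Combine |q|V = ½mv² and r = mv/(|q|B): eliminate v to get m = qB²r²/(2V).
m = (1.602×10⁻¹⁹)(0.0502)²(0.678)²/(2·1470) ≈ 6.31×10⁻²⁶ kg.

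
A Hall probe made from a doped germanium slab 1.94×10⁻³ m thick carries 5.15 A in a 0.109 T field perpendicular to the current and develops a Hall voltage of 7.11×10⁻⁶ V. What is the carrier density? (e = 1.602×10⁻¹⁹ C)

From V_H = IB/(n e t), n = IB/(V_H e t).
n = (5.15)(0.109)/((7.11×10⁻⁶)(1.602×10⁻¹⁹)(1.94×10⁻³)) ≈ 2.54×10²⁶ m⁻³.

n ≈ 2.54×10²⁶ m⁻³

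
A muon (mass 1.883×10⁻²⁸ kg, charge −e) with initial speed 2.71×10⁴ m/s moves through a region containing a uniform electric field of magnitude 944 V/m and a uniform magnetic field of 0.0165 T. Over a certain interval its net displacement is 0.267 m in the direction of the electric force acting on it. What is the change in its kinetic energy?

The magnetic force is always ⟂ v and does no work; only the electric force changes KE.
ΔKE = F_E · d = |q|E d = (1.602×10⁻¹⁹)(944)(0.267) ≈ 4.04×10⁻¹⁷ J.

ΔKE ≈ 4.04×10⁻¹⁷ J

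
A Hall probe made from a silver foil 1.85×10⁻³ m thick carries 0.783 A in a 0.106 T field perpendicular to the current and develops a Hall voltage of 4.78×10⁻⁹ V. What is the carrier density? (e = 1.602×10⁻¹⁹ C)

From V_H = IB/(n e t), n = IB/(V_H e t).
n = (0.783)(0.106)/((4.78×10⁻⁹)(1.602×10⁻¹⁹)(1.85×10⁻³)) ≈ 5.86×10²⁸ m⁻³.

n ≈ 5.86×10²⁸ m⁻³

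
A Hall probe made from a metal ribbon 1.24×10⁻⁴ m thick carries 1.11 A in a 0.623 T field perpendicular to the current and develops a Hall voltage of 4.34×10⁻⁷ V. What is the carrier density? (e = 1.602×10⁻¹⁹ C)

n ≈ 8.02×10²⁸ m⁻³

From V_H = IB/(n e t), n = IB/(V_H e t).
n = (1.11)(0.623)/((4.34×10⁻⁷)(1.602×10⁻¹⁹)(1.24×10⁻⁴)) ≈ 8.02×10²⁸ m⁻³.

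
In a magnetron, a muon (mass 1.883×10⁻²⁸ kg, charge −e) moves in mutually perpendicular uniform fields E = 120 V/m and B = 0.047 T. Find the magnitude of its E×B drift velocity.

v_d ≈ 2600 m/s

The steady drift has the magnetic force balancing the electric force, so v_d = E/B.
v_d = 120/0.047 = 2600 m/s.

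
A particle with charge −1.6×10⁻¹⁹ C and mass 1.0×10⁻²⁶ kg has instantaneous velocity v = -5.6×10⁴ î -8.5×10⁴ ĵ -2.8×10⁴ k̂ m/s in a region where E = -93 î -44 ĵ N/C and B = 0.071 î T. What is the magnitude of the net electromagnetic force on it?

|F| ≈ 1.02×10⁻¹⁵ N

v×B = (0, -1990, 6030) N/C.
E + v×B = (-93.0, -2030, 6030) N/C.
F = q(E + v×B) = (−1.6×10⁻¹⁹ C)·(-93.0, -2030, 6030) = (1.49×10⁻¹⁷, 3.25×10⁻¹⁶, -9.66×10⁻¹⁶) N.
|F| = 1.02×10⁻¹⁵ N.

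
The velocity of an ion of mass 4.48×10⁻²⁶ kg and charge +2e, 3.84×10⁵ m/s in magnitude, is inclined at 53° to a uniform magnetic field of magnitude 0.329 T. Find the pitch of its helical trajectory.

v∥ = v cosθ = 3.84×10⁵·cos53° ≈ 2.311×10⁵ m/s.
T = 2πm/(|q|B) = 2π(4.48×10⁻²⁶)/((3.204×10⁻¹⁹)(0.329)) ≈ 2.670×10⁻⁶ s.
pitch = v∥ T = (2.311×10⁵)(2.670×10⁻⁶) ≈ 0.617 m.

p ≈ 0.617 m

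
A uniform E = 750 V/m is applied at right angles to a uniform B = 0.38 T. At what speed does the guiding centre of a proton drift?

v_d ≈ 2000 m/s

In crossed fields the guiding centre drifts at v_d = |E×B|/B² = E/B, independent of charge and mass.
v_d = 750/0.38 = 2000 m/s.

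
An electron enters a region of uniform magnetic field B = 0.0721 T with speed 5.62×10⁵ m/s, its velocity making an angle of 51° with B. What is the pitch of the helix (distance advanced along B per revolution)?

p ≈ 1.75×10⁻⁴ m

v∥ = v cosθ = 5.62×10⁵·cos51° ≈ 3.537×10⁵ m/s.
T = 2πm/(|q|B) = 2π(9.109×10⁻³¹)/((1.602×10⁻¹⁹)(0.0721)) ≈ 4.955×10⁻¹⁰ s.
pitch = v∥ T = (3.537×10⁵)(4.955×10⁻¹⁰) ≈ 1.75×10⁻⁴ m.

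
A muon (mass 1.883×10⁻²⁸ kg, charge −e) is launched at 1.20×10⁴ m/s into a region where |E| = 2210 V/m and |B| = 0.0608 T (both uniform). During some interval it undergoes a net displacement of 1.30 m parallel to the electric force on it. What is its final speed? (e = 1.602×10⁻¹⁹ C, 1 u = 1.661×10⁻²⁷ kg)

v_f ≈ 2.21×10⁶ m/s

B does no work; ΔKE = |q|E d.
½mv_f² = ½mv₀² + |q|Ed = ½(1.883×10⁻²⁸)(1.20×10⁴)² + (1.602×10⁻¹⁹)(2210)(1.30) ≈ 1.356×10⁻²⁰ J + 4.603×10⁻¹⁶ J ≈ 4.603×10⁻¹⁶ J.
v_f = √(2·4.603×10⁻¹⁶/1.883×10⁻²⁸) ≈ 2.21×10⁶ m/s.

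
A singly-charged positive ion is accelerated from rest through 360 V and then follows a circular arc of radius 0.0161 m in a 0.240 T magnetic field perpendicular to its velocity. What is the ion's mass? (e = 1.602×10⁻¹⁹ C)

m ≈ 3.32×10⁻²⁷ kg

Combine |q|V = ½mv² and r = mv/(|q|B): eliminate v to get m = qB²r²/(2V).
m = (1.602×10⁻¹⁹)(0.240)²(0.0161)²/(2·360) ≈ 3.32×10⁻²⁷ kg.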